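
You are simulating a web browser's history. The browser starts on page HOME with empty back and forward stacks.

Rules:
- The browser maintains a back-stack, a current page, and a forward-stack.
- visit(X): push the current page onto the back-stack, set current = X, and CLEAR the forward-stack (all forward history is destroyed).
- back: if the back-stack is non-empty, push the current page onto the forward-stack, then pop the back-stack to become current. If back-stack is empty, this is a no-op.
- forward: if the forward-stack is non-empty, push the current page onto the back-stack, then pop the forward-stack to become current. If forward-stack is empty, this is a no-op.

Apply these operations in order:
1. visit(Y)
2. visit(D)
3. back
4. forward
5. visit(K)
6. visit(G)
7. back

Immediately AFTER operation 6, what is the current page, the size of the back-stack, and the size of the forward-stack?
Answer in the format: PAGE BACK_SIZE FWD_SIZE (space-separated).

After 1 (visit(Y)): cur=Y back=1 fwd=0
After 2 (visit(D)): cur=D back=2 fwd=0
After 3 (back): cur=Y back=1 fwd=1
After 4 (forward): cur=D back=2 fwd=0
After 5 (visit(K)): cur=K back=3 fwd=0
After 6 (visit(G)): cur=G back=4 fwd=0

G 4 0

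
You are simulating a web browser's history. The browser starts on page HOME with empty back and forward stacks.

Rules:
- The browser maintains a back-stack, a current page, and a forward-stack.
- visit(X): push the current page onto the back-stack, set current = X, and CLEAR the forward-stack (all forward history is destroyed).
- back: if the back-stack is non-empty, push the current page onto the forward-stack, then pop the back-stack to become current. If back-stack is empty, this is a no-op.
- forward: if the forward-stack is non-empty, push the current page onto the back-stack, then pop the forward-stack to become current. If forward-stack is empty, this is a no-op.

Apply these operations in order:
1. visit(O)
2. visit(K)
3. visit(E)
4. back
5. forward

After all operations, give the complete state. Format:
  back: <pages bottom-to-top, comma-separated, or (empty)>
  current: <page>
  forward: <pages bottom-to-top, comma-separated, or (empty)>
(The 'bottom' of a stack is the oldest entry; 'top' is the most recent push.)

After 1 (visit(O)): cur=O back=1 fwd=0
After 2 (visit(K)): cur=K back=2 fwd=0
After 3 (visit(E)): cur=E back=3 fwd=0
After 4 (back): cur=K back=2 fwd=1
After 5 (forward): cur=E back=3 fwd=0

Answer: back: HOME,O,K
current: E
forward: (empty)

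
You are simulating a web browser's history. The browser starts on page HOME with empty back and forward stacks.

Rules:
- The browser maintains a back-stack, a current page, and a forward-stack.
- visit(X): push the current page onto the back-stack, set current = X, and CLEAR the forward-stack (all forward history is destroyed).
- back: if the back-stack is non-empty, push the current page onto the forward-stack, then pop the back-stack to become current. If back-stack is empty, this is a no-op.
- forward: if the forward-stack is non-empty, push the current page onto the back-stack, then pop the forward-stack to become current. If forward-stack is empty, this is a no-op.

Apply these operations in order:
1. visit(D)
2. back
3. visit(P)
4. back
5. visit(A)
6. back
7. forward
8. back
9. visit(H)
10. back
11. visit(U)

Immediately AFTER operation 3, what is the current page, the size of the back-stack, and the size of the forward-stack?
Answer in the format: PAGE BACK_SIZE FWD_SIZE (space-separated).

After 1 (visit(D)): cur=D back=1 fwd=0
After 2 (back): cur=HOME back=0 fwd=1
After 3 (visit(P)): cur=P back=1 fwd=0

P 1 0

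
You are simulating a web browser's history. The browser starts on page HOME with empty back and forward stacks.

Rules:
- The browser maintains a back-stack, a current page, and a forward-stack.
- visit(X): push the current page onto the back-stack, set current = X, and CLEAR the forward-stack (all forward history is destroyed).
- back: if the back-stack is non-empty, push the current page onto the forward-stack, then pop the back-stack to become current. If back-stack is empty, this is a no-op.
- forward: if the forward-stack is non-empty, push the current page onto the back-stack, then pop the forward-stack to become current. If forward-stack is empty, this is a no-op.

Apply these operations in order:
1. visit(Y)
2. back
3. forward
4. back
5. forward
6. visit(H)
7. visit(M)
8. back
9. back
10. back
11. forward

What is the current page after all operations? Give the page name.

After 1 (visit(Y)): cur=Y back=1 fwd=0
After 2 (back): cur=HOME back=0 fwd=1
After 3 (forward): cur=Y back=1 fwd=0
After 4 (back): cur=HOME back=0 fwd=1
After 5 (forward): cur=Y back=1 fwd=0
After 6 (visit(H)): cur=H back=2 fwd=0
After 7 (visit(M)): cur=M back=3 fwd=0
After 8 (back): cur=H back=2 fwd=1
After 9 (back): cur=Y back=1 fwd=2
After 10 (back): cur=HOME back=0 fwd=3
After 11 (forward): cur=Y back=1 fwd=2

Answer: Y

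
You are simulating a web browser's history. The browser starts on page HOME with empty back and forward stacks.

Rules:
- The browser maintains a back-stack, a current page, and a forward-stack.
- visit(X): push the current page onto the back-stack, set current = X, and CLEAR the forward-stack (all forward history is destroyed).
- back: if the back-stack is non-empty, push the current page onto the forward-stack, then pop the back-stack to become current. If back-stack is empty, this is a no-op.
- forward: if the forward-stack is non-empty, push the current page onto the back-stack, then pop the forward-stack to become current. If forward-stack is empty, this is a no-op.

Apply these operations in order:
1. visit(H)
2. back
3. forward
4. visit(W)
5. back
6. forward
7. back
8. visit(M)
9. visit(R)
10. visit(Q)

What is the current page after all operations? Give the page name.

Answer: Q

Derivation:
After 1 (visit(H)): cur=H back=1 fwd=0
After 2 (back): cur=HOME back=0 fwd=1
After 3 (forward): cur=H back=1 fwd=0
After 4 (visit(W)): cur=W back=2 fwd=0
After 5 (back): cur=H back=1 fwd=1
After 6 (forward): cur=W back=2 fwd=0
After 7 (back): cur=H back=1 fwd=1
After 8 (visit(M)): cur=M back=2 fwd=0
After 9 (visit(R)): cur=R back=3 fwd=0
After 10 (visit(Q)): cur=Q back=4 fwd=0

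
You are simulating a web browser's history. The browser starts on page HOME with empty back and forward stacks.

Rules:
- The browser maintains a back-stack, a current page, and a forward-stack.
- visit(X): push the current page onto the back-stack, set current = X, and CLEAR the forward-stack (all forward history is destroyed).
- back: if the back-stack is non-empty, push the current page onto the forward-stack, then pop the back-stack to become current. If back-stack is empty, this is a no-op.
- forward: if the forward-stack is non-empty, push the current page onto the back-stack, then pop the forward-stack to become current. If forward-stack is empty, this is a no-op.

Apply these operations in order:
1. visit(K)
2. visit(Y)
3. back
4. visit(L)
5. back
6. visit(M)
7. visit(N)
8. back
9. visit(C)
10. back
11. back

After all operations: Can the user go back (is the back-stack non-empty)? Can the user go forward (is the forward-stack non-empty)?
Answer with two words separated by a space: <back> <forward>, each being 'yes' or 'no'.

Answer: yes yes

Derivation:
After 1 (visit(K)): cur=K back=1 fwd=0
After 2 (visit(Y)): cur=Y back=2 fwd=0
After 3 (back): cur=K back=1 fwd=1
After 4 (visit(L)): cur=L back=2 fwd=0
After 5 (back): cur=K back=1 fwd=1
After 6 (visit(M)): cur=M back=2 fwd=0
After 7 (visit(N)): cur=N back=3 fwd=0
After 8 (back): cur=M back=2 fwd=1
After 9 (visit(C)): cur=C back=3 fwd=0
After 10 (back): cur=M back=2 fwd=1
After 11 (back): cur=K back=1 fwd=2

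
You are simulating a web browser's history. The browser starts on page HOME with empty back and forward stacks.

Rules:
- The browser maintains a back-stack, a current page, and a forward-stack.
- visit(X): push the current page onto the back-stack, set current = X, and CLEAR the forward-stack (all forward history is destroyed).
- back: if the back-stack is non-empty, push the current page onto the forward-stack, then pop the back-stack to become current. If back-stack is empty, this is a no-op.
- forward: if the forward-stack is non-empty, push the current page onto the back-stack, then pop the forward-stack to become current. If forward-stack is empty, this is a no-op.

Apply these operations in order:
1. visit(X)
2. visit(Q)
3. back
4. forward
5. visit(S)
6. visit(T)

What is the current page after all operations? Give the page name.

Answer: T

Derivation:
After 1 (visit(X)): cur=X back=1 fwd=0
After 2 (visit(Q)): cur=Q back=2 fwd=0
After 3 (back): cur=X back=1 fwd=1
After 4 (forward): cur=Q back=2 fwd=0
After 5 (visit(S)): cur=S back=3 fwd=0
After 6 (visit(T)): cur=T back=4 fwd=0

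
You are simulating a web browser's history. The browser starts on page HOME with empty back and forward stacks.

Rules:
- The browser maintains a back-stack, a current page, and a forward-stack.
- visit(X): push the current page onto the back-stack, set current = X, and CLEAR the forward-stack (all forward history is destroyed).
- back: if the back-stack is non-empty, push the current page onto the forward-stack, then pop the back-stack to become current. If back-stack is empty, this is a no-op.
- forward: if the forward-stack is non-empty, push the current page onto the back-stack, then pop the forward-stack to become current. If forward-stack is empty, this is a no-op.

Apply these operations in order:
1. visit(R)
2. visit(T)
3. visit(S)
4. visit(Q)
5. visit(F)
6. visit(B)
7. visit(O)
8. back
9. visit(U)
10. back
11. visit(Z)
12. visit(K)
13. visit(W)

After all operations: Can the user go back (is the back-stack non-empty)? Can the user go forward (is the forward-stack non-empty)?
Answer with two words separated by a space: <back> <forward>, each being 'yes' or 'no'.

After 1 (visit(R)): cur=R back=1 fwd=0
After 2 (visit(T)): cur=T back=2 fwd=0
After 3 (visit(S)): cur=S back=3 fwd=0
After 4 (visit(Q)): cur=Q back=4 fwd=0
After 5 (visit(F)): cur=F back=5 fwd=0
After 6 (visit(B)): cur=B back=6 fwd=0
After 7 (visit(O)): cur=O back=7 fwd=0
After 8 (back): cur=B back=6 fwd=1
After 9 (visit(U)): cur=U back=7 fwd=0
After 10 (back): cur=B back=6 fwd=1
After 11 (visit(Z)): cur=Z back=7 fwd=0
After 12 (visit(K)): cur=K back=8 fwd=0
After 13 (visit(W)): cur=W back=9 fwd=0

Answer: yes no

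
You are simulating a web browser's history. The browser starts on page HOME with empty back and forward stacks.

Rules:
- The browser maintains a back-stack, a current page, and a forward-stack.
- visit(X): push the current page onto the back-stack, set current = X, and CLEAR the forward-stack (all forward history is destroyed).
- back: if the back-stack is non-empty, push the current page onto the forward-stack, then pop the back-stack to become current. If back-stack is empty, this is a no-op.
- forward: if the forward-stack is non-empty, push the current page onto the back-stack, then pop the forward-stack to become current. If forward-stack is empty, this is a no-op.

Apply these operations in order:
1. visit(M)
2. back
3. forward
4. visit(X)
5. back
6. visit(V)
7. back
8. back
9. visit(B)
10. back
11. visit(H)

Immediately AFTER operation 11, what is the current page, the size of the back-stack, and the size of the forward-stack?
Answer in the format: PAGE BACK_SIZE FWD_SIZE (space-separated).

After 1 (visit(M)): cur=M back=1 fwd=0
After 2 (back): cur=HOME back=0 fwd=1
After 3 (forward): cur=M back=1 fwd=0
After 4 (visit(X)): cur=X back=2 fwd=0
After 5 (back): cur=M back=1 fwd=1
After 6 (visit(V)): cur=V back=2 fwd=0
After 7 (back): cur=M back=1 fwd=1
After 8 (back): cur=HOME back=0 fwd=2
After 9 (visit(B)): cur=B back=1 fwd=0
After 10 (back): cur=HOME back=0 fwd=1
After 11 (visit(H)): cur=H back=1 fwd=0

H 1 0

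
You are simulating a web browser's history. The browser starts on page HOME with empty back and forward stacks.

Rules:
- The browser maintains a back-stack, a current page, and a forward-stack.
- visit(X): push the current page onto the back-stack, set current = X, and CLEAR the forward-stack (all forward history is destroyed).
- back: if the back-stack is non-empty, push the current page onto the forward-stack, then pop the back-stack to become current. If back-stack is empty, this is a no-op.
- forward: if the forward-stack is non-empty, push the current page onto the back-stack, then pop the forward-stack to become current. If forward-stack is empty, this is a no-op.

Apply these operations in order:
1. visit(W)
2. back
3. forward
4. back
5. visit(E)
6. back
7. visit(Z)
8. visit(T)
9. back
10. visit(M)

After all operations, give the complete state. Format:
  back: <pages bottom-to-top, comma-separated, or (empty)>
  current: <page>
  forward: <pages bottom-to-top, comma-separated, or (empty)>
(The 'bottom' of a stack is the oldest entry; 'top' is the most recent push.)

Answer: back: HOME,Z
current: M
forward: (empty)

Derivation:
After 1 (visit(W)): cur=W back=1 fwd=0
After 2 (back): cur=HOME back=0 fwd=1
After 3 (forward): cur=W back=1 fwd=0
After 4 (back): cur=HOME back=0 fwd=1
After 5 (visit(E)): cur=E back=1 fwd=0
After 6 (back): cur=HOME back=0 fwd=1
After 7 (visit(Z)): cur=Z back=1 fwd=0
After 8 (visit(T)): cur=T back=2 fwd=0
After 9 (back): cur=Z back=1 fwd=1
After 10 (visit(M)): cur=M back=2 fwd=0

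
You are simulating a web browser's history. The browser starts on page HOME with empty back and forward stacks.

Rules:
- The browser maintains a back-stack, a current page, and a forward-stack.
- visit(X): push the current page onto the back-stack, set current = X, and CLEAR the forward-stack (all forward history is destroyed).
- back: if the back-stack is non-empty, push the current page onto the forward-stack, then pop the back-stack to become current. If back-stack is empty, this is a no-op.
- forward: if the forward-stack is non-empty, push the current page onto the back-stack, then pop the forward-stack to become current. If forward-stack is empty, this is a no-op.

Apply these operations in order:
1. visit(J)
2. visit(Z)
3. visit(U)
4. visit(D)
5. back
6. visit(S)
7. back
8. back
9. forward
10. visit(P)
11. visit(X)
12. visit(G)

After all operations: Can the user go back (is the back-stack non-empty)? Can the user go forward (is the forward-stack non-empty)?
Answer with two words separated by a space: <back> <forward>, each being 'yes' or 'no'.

After 1 (visit(J)): cur=J back=1 fwd=0
After 2 (visit(Z)): cur=Z back=2 fwd=0
After 3 (visit(U)): cur=U back=3 fwd=0
After 4 (visit(D)): cur=D back=4 fwd=0
After 5 (back): cur=U back=3 fwd=1
After 6 (visit(S)): cur=S back=4 fwd=0
After 7 (back): cur=U back=3 fwd=1
After 8 (back): cur=Z back=2 fwd=2
After 9 (forward): cur=U back=3 fwd=1
After 10 (visit(P)): cur=P back=4 fwd=0
After 11 (visit(X)): cur=X back=5 fwd=0
After 12 (visit(G)): cur=G back=6 fwd=0

Answer: yes no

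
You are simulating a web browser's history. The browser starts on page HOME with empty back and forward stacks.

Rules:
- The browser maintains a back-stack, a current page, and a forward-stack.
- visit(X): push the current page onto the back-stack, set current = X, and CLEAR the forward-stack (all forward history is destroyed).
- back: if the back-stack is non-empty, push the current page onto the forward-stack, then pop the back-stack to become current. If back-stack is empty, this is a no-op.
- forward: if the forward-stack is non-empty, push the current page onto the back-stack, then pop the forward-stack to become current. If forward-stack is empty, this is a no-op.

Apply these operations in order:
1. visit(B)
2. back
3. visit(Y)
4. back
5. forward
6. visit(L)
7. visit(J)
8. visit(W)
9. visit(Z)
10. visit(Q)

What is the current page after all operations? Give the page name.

After 1 (visit(B)): cur=B back=1 fwd=0
After 2 (back): cur=HOME back=0 fwd=1
After 3 (visit(Y)): cur=Y back=1 fwd=0
After 4 (back): cur=HOME back=0 fwd=1
After 5 (forward): cur=Y back=1 fwd=0
After 6 (visit(L)): cur=L back=2 fwd=0
After 7 (visit(J)): cur=J back=3 fwd=0
After 8 (visit(W)): cur=W back=4 fwd=0
After 9 (visit(Z)): cur=Z back=5 fwd=0
After 10 (visit(Q)): cur=Q back=6 fwd=0

Answer: Q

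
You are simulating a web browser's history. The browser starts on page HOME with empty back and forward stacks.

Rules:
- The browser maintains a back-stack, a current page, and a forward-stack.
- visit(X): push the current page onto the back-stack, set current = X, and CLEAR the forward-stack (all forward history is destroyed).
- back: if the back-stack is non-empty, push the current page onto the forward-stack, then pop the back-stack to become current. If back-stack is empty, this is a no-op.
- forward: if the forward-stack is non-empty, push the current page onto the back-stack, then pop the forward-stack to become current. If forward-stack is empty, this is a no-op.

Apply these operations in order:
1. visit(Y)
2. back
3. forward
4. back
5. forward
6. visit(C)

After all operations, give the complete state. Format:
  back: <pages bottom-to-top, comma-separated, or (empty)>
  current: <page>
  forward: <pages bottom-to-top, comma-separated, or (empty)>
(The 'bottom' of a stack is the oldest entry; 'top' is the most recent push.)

Answer: back: HOME,Y
current: C
forward: (empty)

Derivation:
After 1 (visit(Y)): cur=Y back=1 fwd=0
After 2 (back): cur=HOME back=0 fwd=1
After 3 (forward): cur=Y back=1 fwd=0
After 4 (back): cur=HOME back=0 fwd=1
After 5 (forward): cur=Y back=1 fwd=0
After 6 (visit(C)): cur=C back=2 fwd=0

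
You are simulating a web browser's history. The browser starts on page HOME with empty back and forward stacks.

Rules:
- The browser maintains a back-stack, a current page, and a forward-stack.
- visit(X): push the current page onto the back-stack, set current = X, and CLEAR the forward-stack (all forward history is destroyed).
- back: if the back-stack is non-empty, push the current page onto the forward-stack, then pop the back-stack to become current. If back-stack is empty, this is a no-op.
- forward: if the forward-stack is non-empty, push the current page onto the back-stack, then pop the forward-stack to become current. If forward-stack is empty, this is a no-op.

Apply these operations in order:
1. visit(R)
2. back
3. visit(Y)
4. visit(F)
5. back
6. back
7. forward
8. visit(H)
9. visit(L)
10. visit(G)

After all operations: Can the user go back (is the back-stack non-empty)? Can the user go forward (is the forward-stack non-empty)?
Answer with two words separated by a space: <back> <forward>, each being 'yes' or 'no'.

After 1 (visit(R)): cur=R back=1 fwd=0
After 2 (back): cur=HOME back=0 fwd=1
After 3 (visit(Y)): cur=Y back=1 fwd=0
After 4 (visit(F)): cur=F back=2 fwd=0
After 5 (back): cur=Y back=1 fwd=1
After 6 (back): cur=HOME back=0 fwd=2
After 7 (forward): cur=Y back=1 fwd=1
After 8 (visit(H)): cur=H back=2 fwd=0
After 9 (visit(L)): cur=L back=3 fwd=0
After 10 (visit(G)): cur=G back=4 fwd=0

Answer: yes no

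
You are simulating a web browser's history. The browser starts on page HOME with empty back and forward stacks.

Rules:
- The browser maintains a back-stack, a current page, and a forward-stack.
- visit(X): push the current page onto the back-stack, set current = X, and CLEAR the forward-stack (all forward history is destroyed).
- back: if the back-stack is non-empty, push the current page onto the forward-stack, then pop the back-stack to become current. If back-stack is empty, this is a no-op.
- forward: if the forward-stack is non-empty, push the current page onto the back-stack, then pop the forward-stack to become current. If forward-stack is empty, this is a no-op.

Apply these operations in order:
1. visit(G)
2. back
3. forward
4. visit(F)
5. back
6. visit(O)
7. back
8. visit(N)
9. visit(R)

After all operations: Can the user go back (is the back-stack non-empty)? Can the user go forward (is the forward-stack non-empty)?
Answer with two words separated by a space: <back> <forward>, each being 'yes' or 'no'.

After 1 (visit(G)): cur=G back=1 fwd=0
After 2 (back): cur=HOME back=0 fwd=1
After 3 (forward): cur=G back=1 fwd=0
After 4 (visit(F)): cur=F back=2 fwd=0
After 5 (back): cur=G back=1 fwd=1
After 6 (visit(O)): cur=O back=2 fwd=0
After 7 (back): cur=G back=1 fwd=1
After 8 (visit(N)): cur=N back=2 fwd=0
After 9 (visit(R)): cur=R back=3 fwd=0

Answer: yes no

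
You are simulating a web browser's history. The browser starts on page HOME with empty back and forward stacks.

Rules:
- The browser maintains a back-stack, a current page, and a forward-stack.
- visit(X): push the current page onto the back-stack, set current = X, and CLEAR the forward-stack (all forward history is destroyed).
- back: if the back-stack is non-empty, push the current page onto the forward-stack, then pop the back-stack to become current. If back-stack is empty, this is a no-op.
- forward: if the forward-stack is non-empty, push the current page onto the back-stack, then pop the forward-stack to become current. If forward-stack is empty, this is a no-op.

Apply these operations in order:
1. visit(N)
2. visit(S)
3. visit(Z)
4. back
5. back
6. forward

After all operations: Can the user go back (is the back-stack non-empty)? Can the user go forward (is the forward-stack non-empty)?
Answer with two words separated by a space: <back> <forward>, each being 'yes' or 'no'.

After 1 (visit(N)): cur=N back=1 fwd=0
After 2 (visit(S)): cur=S back=2 fwd=0
After 3 (visit(Z)): cur=Z back=3 fwd=0
After 4 (back): cur=S back=2 fwd=1
After 5 (back): cur=N back=1 fwd=2
After 6 (forward): cur=S back=2 fwd=1

Answer: yes yes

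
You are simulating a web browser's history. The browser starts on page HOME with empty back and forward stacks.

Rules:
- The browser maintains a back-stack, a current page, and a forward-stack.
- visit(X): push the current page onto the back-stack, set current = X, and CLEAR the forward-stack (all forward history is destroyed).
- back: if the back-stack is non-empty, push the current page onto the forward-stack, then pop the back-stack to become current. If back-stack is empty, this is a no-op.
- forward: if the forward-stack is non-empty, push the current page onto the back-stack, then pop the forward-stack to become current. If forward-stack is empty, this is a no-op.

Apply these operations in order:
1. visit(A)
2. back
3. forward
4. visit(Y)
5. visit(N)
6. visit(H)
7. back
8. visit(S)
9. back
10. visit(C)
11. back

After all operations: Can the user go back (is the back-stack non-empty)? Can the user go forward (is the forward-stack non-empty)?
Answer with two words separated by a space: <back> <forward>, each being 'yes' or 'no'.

After 1 (visit(A)): cur=A back=1 fwd=0
After 2 (back): cur=HOME back=0 fwd=1
After 3 (forward): cur=A back=1 fwd=0
After 4 (visit(Y)): cur=Y back=2 fwd=0
After 5 (visit(N)): cur=N back=3 fwd=0
After 6 (visit(H)): cur=H back=4 fwd=0
After 7 (back): cur=N back=3 fwd=1
After 8 (visit(S)): cur=S back=4 fwd=0
After 9 (back): cur=N back=3 fwd=1
After 10 (visit(C)): cur=C back=4 fwd=0
After 11 (back): cur=N back=3 fwd=1

Answer: yes yes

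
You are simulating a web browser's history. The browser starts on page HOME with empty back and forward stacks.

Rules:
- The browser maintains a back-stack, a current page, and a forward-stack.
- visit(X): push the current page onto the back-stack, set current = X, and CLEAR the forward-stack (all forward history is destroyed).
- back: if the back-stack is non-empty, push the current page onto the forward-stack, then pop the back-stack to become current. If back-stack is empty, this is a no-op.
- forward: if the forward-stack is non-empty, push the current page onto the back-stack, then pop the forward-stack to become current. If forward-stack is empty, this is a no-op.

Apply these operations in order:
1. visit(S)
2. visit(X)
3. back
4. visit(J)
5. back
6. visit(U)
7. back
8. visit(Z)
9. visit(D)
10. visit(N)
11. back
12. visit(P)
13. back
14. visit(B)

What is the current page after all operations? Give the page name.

After 1 (visit(S)): cur=S back=1 fwd=0
After 2 (visit(X)): cur=X back=2 fwd=0
After 3 (back): cur=S back=1 fwd=1
After 4 (visit(J)): cur=J back=2 fwd=0
After 5 (back): cur=S back=1 fwd=1
After 6 (visit(U)): cur=U back=2 fwd=0
After 7 (back): cur=S back=1 fwd=1
After 8 (visit(Z)): cur=Z back=2 fwd=0
After 9 (visit(D)): cur=D back=3 fwd=0
After 10 (visit(N)): cur=N back=4 fwd=0
After 11 (back): cur=D back=3 fwd=1
After 12 (visit(P)): cur=P back=4 fwd=0
After 13 (back): cur=D back=3 fwd=1
After 14 (visit(B)): cur=B back=4 fwd=0

Answer: B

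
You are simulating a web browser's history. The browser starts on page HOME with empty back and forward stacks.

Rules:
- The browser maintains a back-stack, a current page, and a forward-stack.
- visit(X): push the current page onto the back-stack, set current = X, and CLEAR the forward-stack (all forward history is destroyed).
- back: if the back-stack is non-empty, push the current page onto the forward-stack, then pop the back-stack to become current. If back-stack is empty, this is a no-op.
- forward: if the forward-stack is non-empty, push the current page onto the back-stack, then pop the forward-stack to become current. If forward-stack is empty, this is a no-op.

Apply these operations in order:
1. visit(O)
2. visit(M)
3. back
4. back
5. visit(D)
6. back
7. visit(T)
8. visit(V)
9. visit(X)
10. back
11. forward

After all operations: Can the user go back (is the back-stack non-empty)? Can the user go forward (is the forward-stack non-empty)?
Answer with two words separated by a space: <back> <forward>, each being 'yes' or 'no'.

After 1 (visit(O)): cur=O back=1 fwd=0
After 2 (visit(M)): cur=M back=2 fwd=0
After 3 (back): cur=O back=1 fwd=1
After 4 (back): cur=HOME back=0 fwd=2
After 5 (visit(D)): cur=D back=1 fwd=0
After 6 (back): cur=HOME back=0 fwd=1
After 7 (visit(T)): cur=T back=1 fwd=0
After 8 (visit(V)): cur=V back=2 fwd=0
After 9 (visit(X)): cur=X back=3 fwd=0
After 10 (back): cur=V back=2 fwd=1
After 11 (forward): cur=X back=3 fwd=0

Answer: yes no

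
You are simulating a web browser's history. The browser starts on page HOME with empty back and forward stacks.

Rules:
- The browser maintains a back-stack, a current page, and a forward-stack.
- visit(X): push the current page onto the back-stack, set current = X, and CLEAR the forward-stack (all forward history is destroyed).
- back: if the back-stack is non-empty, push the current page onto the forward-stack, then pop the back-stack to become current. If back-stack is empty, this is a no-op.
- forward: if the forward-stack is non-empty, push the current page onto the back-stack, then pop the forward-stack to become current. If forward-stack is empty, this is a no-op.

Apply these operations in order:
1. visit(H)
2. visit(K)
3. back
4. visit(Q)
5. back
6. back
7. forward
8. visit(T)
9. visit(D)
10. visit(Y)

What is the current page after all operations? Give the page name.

Answer: Y

Derivation:
After 1 (visit(H)): cur=H back=1 fwd=0
After 2 (visit(K)): cur=K back=2 fwd=0
After 3 (back): cur=H back=1 fwd=1
After 4 (visit(Q)): cur=Q back=2 fwd=0
After 5 (back): cur=H back=1 fwd=1
After 6 (back): cur=HOME back=0 fwd=2
After 7 (forward): cur=H back=1 fwd=1
After 8 (visit(T)): cur=T back=2 fwd=0
After 9 (visit(D)): cur=D back=3 fwd=0
After 10 (visit(Y)): cur=Y back=4 fwd=0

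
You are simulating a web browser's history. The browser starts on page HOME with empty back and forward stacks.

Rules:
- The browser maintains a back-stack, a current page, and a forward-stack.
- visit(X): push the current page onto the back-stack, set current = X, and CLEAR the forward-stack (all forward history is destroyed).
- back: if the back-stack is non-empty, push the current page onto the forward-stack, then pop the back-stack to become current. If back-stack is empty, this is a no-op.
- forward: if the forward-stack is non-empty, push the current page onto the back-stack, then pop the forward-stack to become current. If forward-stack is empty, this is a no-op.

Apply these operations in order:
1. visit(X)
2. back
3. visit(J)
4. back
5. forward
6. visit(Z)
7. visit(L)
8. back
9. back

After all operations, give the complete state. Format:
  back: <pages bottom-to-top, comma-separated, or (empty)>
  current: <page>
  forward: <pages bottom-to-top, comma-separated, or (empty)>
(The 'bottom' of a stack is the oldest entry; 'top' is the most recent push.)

Answer: back: HOME
current: J
forward: L,Z

Derivation:
After 1 (visit(X)): cur=X back=1 fwd=0
After 2 (back): cur=HOME back=0 fwd=1
After 3 (visit(J)): cur=J back=1 fwd=0
After 4 (back): cur=HOME back=0 fwd=1
After 5 (forward): cur=J back=1 fwd=0
After 6 (visit(Z)): cur=Z back=2 fwd=0
After 7 (visit(L)): cur=L back=3 fwd=0
After 8 (back): cur=Z back=2 fwd=1
After 9 (back): cur=J back=1 fwd=2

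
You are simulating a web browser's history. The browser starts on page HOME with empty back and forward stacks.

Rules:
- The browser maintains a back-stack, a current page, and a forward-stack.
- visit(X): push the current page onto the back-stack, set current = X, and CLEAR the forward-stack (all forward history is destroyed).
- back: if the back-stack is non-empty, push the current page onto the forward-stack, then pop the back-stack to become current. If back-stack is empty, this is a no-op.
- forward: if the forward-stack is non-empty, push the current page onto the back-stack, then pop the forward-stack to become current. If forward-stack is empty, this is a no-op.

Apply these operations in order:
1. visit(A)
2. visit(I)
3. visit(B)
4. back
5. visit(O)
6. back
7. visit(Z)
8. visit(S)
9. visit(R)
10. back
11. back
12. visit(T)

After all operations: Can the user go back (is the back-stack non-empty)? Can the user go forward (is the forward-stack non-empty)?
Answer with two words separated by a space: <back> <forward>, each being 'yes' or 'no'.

Answer: yes no

Derivation:
After 1 (visit(A)): cur=A back=1 fwd=0
After 2 (visit(I)): cur=I back=2 fwd=0
After 3 (visit(B)): cur=B back=3 fwd=0
After 4 (back): cur=I back=2 fwd=1
After 5 (visit(O)): cur=O back=3 fwd=0
After 6 (back): cur=I back=2 fwd=1
After 7 (visit(Z)): cur=Z back=3 fwd=0
After 8 (visit(S)): cur=S back=4 fwd=0
After 9 (visit(R)): cur=R back=5 fwd=0
After 10 (back): cur=S back=4 fwd=1
After 11 (back): cur=Z back=3 fwd=2
After 12 (visit(T)): cur=T back=4 fwd=0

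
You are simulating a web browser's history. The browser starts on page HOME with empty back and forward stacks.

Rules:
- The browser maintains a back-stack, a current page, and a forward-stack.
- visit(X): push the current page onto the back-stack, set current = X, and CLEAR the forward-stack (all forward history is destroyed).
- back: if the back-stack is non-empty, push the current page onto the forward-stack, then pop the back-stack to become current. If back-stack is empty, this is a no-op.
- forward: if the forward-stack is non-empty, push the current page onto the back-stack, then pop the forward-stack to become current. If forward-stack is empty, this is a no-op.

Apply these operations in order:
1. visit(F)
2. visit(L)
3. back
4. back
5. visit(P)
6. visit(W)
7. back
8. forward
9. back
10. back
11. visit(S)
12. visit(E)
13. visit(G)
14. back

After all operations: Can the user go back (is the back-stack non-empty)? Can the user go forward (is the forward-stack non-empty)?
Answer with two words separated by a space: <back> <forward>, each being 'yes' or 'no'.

After 1 (visit(F)): cur=F back=1 fwd=0
After 2 (visit(L)): cur=L back=2 fwd=0
After 3 (back): cur=F back=1 fwd=1
After 4 (back): cur=HOME back=0 fwd=2
After 5 (visit(P)): cur=P back=1 fwd=0
After 6 (visit(W)): cur=W back=2 fwd=0
After 7 (back): cur=P back=1 fwd=1
After 8 (forward): cur=W back=2 fwd=0
After 9 (back): cur=P back=1 fwd=1
After 10 (back): cur=HOME back=0 fwd=2
After 11 (visit(S)): cur=S back=1 fwd=0
After 12 (visit(E)): cur=E back=2 fwd=0
After 13 (visit(G)): cur=G back=3 fwd=0
After 14 (back): cur=E back=2 fwd=1

Answer: yes yes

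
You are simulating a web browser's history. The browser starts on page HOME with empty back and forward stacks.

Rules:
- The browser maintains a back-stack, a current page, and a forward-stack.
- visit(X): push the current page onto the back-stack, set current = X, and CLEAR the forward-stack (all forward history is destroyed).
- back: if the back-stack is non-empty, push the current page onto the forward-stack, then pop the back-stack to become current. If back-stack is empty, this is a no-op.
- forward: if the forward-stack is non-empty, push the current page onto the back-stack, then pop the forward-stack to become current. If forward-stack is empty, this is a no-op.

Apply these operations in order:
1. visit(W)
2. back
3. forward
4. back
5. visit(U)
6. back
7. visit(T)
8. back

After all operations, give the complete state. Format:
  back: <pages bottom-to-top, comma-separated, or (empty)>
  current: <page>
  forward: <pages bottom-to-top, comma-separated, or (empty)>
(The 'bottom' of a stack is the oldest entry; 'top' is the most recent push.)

After 1 (visit(W)): cur=W back=1 fwd=0
After 2 (back): cur=HOME back=0 fwd=1
After 3 (forward): cur=W back=1 fwd=0
After 4 (back): cur=HOME back=0 fwd=1
After 5 (visit(U)): cur=U back=1 fwd=0
After 6 (back): cur=HOME back=0 fwd=1
After 7 (visit(T)): cur=T back=1 fwd=0
After 8 (back): cur=HOME back=0 fwd=1

Answer: back: (empty)
current: HOME
forward: T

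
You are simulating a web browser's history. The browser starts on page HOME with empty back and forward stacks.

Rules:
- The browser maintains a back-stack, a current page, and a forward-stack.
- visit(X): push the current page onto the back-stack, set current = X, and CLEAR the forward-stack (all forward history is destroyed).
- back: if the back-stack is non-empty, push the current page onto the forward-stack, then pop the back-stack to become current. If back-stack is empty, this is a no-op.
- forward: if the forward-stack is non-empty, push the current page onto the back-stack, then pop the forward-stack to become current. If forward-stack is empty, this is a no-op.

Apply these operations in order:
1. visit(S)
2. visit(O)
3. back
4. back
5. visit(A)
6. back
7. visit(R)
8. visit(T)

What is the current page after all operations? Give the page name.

After 1 (visit(S)): cur=S back=1 fwd=0
After 2 (visit(O)): cur=O back=2 fwd=0
After 3 (back): cur=S back=1 fwd=1
After 4 (back): cur=HOME back=0 fwd=2
After 5 (visit(A)): cur=A back=1 fwd=0
After 6 (back): cur=HOME back=0 fwd=1
After 7 (visit(R)): cur=R back=1 fwd=0
After 8 (visit(T)): cur=T back=2 fwd=0

Answer: T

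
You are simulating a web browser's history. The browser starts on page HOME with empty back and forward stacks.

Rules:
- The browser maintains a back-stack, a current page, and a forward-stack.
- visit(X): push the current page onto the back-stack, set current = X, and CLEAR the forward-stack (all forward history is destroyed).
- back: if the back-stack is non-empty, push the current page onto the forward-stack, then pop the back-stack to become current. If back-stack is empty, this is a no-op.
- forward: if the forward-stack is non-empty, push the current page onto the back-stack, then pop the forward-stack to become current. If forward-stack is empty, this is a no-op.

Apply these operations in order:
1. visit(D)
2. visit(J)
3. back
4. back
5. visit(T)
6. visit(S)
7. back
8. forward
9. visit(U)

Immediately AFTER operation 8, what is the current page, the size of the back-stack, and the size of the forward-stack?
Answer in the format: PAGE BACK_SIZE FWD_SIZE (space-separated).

After 1 (visit(D)): cur=D back=1 fwd=0
After 2 (visit(J)): cur=J back=2 fwd=0
After 3 (back): cur=D back=1 fwd=1
After 4 (back): cur=HOME back=0 fwd=2
After 5 (visit(T)): cur=T back=1 fwd=0
After 6 (visit(S)): cur=S back=2 fwd=0
After 7 (back): cur=T back=1 fwd=1
After 8 (forward): cur=S back=2 fwd=0

S 2 0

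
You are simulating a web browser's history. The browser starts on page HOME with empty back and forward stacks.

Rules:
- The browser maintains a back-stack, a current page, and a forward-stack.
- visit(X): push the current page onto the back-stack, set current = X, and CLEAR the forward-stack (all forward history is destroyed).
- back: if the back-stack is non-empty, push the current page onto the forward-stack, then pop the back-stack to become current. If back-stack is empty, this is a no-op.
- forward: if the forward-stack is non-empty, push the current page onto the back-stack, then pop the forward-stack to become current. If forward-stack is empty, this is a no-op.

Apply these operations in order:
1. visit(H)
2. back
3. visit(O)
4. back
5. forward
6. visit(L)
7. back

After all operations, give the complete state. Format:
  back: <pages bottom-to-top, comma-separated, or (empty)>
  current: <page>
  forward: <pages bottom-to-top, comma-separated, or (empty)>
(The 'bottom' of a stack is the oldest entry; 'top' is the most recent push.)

Answer: back: HOME
current: O
forward: L

Derivation:
After 1 (visit(H)): cur=H back=1 fwd=0
After 2 (back): cur=HOME back=0 fwd=1
After 3 (visit(O)): cur=O back=1 fwd=0
After 4 (back): cur=HOME back=0 fwd=1
After 5 (forward): cur=O back=1 fwd=0
After 6 (visit(L)): cur=L back=2 fwd=0
After 7 (back): cur=O back=1 fwd=1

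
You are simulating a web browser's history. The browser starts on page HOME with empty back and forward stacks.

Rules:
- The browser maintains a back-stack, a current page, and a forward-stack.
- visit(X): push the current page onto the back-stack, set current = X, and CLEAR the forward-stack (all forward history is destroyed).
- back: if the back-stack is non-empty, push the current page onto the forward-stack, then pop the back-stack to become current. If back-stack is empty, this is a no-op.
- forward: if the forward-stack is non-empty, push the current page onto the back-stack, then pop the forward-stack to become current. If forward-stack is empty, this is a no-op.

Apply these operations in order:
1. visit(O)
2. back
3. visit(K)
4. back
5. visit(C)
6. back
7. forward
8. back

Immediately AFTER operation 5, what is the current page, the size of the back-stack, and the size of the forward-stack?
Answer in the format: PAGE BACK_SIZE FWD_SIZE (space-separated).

After 1 (visit(O)): cur=O back=1 fwd=0
After 2 (back): cur=HOME back=0 fwd=1
After 3 (visit(K)): cur=K back=1 fwd=0
After 4 (back): cur=HOME back=0 fwd=1
After 5 (visit(C)): cur=C back=1 fwd=0

C 1 0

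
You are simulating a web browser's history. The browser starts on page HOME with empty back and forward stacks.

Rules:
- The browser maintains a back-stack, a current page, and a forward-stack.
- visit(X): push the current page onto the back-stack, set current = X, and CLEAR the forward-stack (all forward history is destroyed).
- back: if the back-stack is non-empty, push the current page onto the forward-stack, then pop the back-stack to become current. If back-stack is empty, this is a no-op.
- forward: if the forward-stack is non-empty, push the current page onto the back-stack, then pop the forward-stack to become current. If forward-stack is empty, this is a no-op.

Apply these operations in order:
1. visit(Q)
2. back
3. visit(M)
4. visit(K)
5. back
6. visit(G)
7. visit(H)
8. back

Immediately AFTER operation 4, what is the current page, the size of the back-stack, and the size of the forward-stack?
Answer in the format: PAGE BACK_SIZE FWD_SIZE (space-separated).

After 1 (visit(Q)): cur=Q back=1 fwd=0
After 2 (back): cur=HOME back=0 fwd=1
After 3 (visit(M)): cur=M back=1 fwd=0
After 4 (visit(K)): cur=K back=2 fwd=0

K 2 0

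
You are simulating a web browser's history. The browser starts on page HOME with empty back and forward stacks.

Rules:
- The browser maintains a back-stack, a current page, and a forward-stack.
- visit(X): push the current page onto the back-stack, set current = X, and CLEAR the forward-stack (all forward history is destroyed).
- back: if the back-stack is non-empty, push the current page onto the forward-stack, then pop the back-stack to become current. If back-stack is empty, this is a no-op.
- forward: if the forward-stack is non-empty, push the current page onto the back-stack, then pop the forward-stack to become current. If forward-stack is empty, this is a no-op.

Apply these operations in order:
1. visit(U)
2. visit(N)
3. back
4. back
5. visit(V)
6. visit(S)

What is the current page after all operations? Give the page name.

After 1 (visit(U)): cur=U back=1 fwd=0
After 2 (visit(N)): cur=N back=2 fwd=0
After 3 (back): cur=U back=1 fwd=1
After 4 (back): cur=HOME back=0 fwd=2
After 5 (visit(V)): cur=V back=1 fwd=0
After 6 (visit(S)): cur=S back=2 fwd=0

Answer: S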